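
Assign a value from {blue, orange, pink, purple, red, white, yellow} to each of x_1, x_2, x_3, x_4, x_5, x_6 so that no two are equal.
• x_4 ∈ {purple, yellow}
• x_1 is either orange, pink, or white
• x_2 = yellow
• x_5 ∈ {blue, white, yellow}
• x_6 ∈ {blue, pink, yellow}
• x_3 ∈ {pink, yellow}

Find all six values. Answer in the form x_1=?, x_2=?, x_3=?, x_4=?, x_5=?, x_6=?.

x_1=orange, x_2=yellow, x_3=pink, x_4=purple, x_5=white, x_6=blue

x_2's domain is down to {yellow}, so x_2 = yellow. So x_3, x_4, x_5, x_6 can't be yellow.
x_3 has just one choice, so x_3 = pink. Remove pink from x_1, x_6.
That leaves x_4 = purple.
x_6's domain is down to {blue}, so x_6 = blue. So x_5 can't be blue.
That leaves x_5 = white. Eliminate white elsewhere: x_1.
x_1's domain is down to {orange}, so x_1 = orange.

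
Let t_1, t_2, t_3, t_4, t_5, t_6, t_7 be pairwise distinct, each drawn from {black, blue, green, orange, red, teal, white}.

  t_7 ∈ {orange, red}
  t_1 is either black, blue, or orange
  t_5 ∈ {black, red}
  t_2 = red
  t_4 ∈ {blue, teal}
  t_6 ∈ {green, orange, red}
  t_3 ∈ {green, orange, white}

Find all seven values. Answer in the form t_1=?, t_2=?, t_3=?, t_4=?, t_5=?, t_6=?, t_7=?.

t_2 must be red (only option left). Eliminate red elsewhere: t_5, t_6, t_7.
That leaves t_5 = black. Remove black from t_1.
t_7's domain is down to {orange}, so t_7 = orange. Strike orange from t_1, t_3, t_6.
t_1 has just one choice, so t_1 = blue. Eliminate blue elsewhere: t_4.
t_4 has just one choice, so t_4 = teal.
t_6's domain is down to {green}, so t_6 = green. So t_3 can't be green.
t_3 must be white (only option left).

t_1=blue, t_2=red, t_3=white, t_4=teal, t_5=black, t_6=green, t_7=orange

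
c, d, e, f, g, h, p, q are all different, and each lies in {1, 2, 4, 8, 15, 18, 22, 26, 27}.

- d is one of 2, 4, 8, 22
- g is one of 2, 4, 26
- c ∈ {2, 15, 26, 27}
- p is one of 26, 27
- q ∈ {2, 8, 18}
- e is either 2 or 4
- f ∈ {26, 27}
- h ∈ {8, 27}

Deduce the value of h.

The 8 variables together cover exactly {2, 4, 8, 15, 18, 22, 26, 27} — 8 values for 8 variables — and 15 appears only in c's list, so c = 15.
The 7 still-open variables draw from only 7 values {2, 4, 8, 18, 22, 26, 27}, so each is used; only q can be 18, hence q = 18.
The 6 still-open variables together cover exactly {2, 4, 8, 22, 26, 27} — 6 values for 6 variables — and 22 appears only in d's list, so d = 22.
The 5 still-open variables together cover exactly {2, 4, 8, 26, 27} — 5 values for 5 variables — and 8 appears only in h's list, so h = 8.

8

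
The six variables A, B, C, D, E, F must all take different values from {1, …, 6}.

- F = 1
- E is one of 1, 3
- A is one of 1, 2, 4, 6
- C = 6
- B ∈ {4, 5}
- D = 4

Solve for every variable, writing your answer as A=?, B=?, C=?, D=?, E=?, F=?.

C has just one choice, so C = 6. Strike 6 from A.
D's domain is down to {4}, so D = 4. Remove 4 from A, B.
F has just one choice, so F = 1. Strike 1 from A, E.
A must be 2 (only option left).
B must be 5 (only option left).
E has just one choice, so E = 3.

A=2, B=5, C=6, D=4, E=3, F=1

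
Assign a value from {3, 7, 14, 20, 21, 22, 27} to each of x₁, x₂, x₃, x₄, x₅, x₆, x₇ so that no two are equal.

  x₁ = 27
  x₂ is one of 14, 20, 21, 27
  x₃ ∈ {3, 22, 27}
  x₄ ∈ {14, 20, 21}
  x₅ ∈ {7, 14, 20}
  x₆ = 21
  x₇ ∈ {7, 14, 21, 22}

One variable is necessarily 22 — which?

x₁'s domain is down to {27}, so x₁ = 27. Remove 27 from x₂, x₃.
x₆ must be 21 (only option left). Strike 21 from x₂, x₄, x₇.
Among the 5 still-open variables, 3 fits only x₃ (and all 5 values in {3, 7, 14, 20, 22} must be used), so x₃ = 3.
Among the 4 still-open variables, 22 fits only x₇ (and all 4 values in {7, 14, 20, 22} must be used), so x₇ = 22.

x₇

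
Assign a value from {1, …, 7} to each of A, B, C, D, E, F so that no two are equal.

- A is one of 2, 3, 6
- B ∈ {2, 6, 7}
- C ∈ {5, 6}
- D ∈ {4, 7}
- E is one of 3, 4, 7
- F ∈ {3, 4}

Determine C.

Among the 6 variables, 5 fits only C (and all 6 values in {2, 3, 4, 5, 6, 7} must be used), so C = 5.

5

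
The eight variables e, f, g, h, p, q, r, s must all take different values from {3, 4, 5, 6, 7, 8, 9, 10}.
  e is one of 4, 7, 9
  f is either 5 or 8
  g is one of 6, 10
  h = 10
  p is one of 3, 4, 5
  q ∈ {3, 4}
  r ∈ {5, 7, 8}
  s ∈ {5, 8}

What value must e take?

h must be 10 (only option left). Eliminate 10 elsewhere: g.
g has just one choice, so g = 6.
Among the 6 still-open variables, 9 fits only e (and all 6 values in {3, 4, 5, 7, 8, 9} must be used), so e = 9.

9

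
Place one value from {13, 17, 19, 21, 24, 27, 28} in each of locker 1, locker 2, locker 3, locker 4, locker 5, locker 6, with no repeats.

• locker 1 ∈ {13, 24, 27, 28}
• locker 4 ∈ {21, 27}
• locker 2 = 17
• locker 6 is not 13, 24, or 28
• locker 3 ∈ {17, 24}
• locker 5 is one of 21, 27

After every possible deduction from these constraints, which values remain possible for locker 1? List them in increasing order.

locker 2's domain is down to {17}, so locker 2 = 17. Strike 17 from locker 3, locker 6.
locker 3 must be 24 (only option left). So locker 1 can't be 24.
locker 4 and locker 5 between them cover only {21, 27} — a naked pair. Remove those values from locker 1, locker 6.
That leaves locker 6 = 19.
No further eliminations apply; locker 1 can still be any of 13, 28.

13, 28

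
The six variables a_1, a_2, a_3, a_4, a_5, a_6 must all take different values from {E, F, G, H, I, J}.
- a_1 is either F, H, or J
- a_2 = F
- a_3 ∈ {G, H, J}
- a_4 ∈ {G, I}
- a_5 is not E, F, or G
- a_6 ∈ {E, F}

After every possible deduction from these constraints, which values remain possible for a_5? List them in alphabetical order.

H, I, J

a_2's domain is down to {F}, so a_2 = F. So a_1, a_6 can't be F.
a_6 must be E (only option left).
No further eliminations apply; a_5 can still be any of H, I, J.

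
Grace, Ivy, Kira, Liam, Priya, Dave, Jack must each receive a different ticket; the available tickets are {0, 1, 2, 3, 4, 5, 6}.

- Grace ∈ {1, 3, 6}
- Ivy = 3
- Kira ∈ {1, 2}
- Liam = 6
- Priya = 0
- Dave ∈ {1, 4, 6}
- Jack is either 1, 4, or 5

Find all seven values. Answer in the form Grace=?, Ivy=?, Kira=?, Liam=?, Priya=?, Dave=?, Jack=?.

Ivy must be 3 (only option left). Strike 3 from Grace.
Liam must be 6 (only option left). Strike 6 from Grace, Dave.
Priya must be 0 (only option left).
Grace's domain is down to {1}, so Grace = 1. Eliminate 1 elsewhere: Kira, Dave, Jack.
Kira's domain is down to {2}, so Kira = 2.
Dave's domain is down to {4}, so Dave = 4. Strike 4 from Jack.
Jack must be 5 (only option left).

Grace=1, Ivy=3, Kira=2, Liam=6, Priya=0, Dave=4, Jack=5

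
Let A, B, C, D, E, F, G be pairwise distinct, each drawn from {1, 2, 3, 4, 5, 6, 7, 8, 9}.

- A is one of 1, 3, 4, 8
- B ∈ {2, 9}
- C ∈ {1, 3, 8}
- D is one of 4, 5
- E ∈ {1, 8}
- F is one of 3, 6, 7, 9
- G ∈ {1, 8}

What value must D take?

E and G share exactly the 2 values {1, 8}; by pigeonhole those values go to them, so strike 1, 8 from A, C.
C must be 3 (only option left). Remove 3 from A, F.
A has just one choice, so A = 4. Strike 4 from D.
So D = 5.

5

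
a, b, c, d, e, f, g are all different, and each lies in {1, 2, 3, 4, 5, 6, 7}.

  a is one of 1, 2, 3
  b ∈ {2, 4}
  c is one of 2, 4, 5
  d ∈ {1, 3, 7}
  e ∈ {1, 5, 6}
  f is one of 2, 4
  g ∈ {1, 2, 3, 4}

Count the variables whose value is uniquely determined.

Among the 7 variables, 6 fits only e (and all 7 values in {1, 2, 3, 4, 5, 6, 7} must be used), so e = 6.
The 6 still-open variables draw from only 6 values {1, 2, 3, 4, 5, 7}, so each is used; only c can be 5, hence c = 5.
Among the 5 still-open variables, 7 fits only d (and all 5 values in {1, 2, 3, 4, 7} must be used), so d = 7.
b and f between them cover only {2, 4} — a naked pair. Remove those values from a, g.
Determined: c=5, d=7, e=6. The other variables each still have more than one consistent value. That makes 3.

3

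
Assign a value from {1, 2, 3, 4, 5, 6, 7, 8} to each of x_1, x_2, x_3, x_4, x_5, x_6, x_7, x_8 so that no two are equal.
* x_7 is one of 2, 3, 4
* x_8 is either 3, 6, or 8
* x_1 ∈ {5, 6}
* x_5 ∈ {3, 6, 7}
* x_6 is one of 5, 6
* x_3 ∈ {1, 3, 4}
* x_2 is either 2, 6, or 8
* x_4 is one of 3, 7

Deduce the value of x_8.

8

The 8 variables together cover exactly {1, 2, 3, 4, 5, 6, 7, 8} — 8 values for 8 variables — and 1 appears only in x_3's list, so x_3 = 1.
Among the 7 still-open variables, 4 fits only x_7 (and all 7 values in {2, 3, 4, 5, 6, 7, 8} must be used), so x_7 = 4.
The 6 still-open variables draw from only 6 values {2, 3, 5, 6, 7, 8}, so each is used; only x_2 can be 2, hence x_2 = 2.
The 5 still-open variables together cover exactly {3, 5, 6, 7, 8} — 5 values for 5 variables — and 8 appears only in x_8's list, so x_8 = 8.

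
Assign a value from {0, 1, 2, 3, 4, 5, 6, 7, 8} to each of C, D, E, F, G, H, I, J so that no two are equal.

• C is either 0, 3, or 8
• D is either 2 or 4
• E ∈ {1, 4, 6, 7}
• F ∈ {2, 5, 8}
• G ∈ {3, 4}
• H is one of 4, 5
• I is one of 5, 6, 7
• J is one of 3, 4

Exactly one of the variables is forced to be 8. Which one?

The 2 variables G and J are confined to {3, 4}, which locks those values in; drop them from C, D, E, H.
D's domain is down to {2}, so D = 2. So F can't be 2.
H's domain is down to {5}, so H = 5. Eliminate 5 elsewhere: F, I.
So 8 goes to F.

F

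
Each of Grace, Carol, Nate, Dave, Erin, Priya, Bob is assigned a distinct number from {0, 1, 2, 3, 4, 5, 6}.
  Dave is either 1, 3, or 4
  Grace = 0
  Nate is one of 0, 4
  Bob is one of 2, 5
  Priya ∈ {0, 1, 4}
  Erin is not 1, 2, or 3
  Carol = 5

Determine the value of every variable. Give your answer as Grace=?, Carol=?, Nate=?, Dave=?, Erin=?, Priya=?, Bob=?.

Grace must be 0 (only option left). Strike 0 from Nate, Erin, Priya.
That leaves Carol = 5. Remove 5 from Erin, Bob.
Nate's domain is down to {4}, so Nate = 4. So Dave, Erin, Priya can't be 4.
Erin has just one choice, so Erin = 6.
Priya's domain is down to {1}, so Priya = 1. Strike 1 from Dave.
Bob's domain is down to {2}, so Bob = 2.
Dave's domain is down to {3}, so Dave = 3.

Grace=0, Carol=5, Nate=4, Dave=3, Erin=6, Priya=1, Bob=2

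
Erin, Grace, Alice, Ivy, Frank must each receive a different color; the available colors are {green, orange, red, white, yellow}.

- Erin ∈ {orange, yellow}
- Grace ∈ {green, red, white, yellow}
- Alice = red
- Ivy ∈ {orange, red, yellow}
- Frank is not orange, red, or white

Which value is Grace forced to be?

Alice's domain is down to {red}, so Alice = red. So Grace, Ivy can't be red.
The 4 still-open variables draw from only 4 values {green, orange, white, yellow}, so each is used; only Grace can be white, hence Grace = white.

white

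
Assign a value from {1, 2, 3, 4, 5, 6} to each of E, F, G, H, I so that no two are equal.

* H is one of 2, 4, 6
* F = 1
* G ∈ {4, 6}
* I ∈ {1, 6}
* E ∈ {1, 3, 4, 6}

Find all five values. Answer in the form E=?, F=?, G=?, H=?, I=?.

E=3, F=1, G=4, H=2, I=6

F's domain is down to {1}, so F = 1. Remove 1 from E, I.
I must be 6 (only option left). Remove 6 from E, G, H.
G must be 4 (only option left). Strike 4 from E, H.
H's domain is down to {2}, so H = 2.
E has just one choice, so E = 3.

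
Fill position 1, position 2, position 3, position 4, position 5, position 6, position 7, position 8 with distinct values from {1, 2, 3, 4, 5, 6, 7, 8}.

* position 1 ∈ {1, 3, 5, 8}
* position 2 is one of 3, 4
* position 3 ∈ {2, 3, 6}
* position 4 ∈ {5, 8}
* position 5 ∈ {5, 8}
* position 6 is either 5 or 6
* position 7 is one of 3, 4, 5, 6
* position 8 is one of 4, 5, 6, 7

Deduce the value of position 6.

6

The 8 variables draw from only 8 values {1, 2, 3, 4, 5, 6, 7, 8}, so each is used; only position 1 can be 1, hence position 1 = 1.
The 7 still-open variables draw from only 7 values {2, 3, 4, 5, 6, 7, 8}, so each is used; only position 3 can be 2, hence position 3 = 2.
The 6 still-open variables together cover exactly {3, 4, 5, 6, 7, 8} — 6 values for 6 variables — and 7 appears only in position 8's list, so position 8 = 7.
position 4 and position 5 between them cover only {5, 8} — a naked pair. Remove those values from position 6, position 7.
So position 6 = 6.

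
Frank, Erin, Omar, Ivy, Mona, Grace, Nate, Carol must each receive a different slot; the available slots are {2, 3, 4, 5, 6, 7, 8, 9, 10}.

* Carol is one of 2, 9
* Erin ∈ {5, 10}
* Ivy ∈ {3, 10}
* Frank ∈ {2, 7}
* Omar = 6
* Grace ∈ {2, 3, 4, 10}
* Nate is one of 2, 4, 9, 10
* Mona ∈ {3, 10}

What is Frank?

Omar must be 6 (only option left).
The 7 still-open variables draw from only 7 values {2, 3, 4, 5, 7, 9, 10}, so each is used; only Erin can be 5, hence Erin = 5.
The 6 still-open variables draw from only 6 values {2, 3, 4, 7, 9, 10}, so each is used; only Frank can be 7, hence Frank = 7.

7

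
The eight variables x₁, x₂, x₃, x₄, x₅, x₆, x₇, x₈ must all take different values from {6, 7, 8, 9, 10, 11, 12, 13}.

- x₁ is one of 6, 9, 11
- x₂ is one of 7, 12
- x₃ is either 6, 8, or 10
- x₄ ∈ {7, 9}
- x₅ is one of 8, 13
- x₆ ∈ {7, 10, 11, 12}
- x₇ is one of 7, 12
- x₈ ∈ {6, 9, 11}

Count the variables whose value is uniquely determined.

4

The 8 variables draw from only 8 values {6, 7, 8, 9, 10, 11, 12, 13}, so each is used; only x₅ can be 13, hence x₅ = 13.
The 7 still-open variables together cover exactly {6, 7, 8, 9, 10, 11, 12} — 7 values for 7 variables — and 8 appears only in x₃'s list, so x₃ = 8.
Among the 6 still-open variables, 10 fits only x₆ (and all 6 values in {6, 7, 9, 10, 11, 12} must be used), so x₆ = 10.
x₂ and x₇ between them cover only {7, 12} — a naked pair. Remove those values from x₄.
x₄'s domain is down to {9}, so x₄ = 9. Eliminate 9 elsewhere: x₁, x₈.
Determined: x₃=8, x₄=9, x₅=13, x₆=10. The other variables each still have more than one consistent value. That makes 4.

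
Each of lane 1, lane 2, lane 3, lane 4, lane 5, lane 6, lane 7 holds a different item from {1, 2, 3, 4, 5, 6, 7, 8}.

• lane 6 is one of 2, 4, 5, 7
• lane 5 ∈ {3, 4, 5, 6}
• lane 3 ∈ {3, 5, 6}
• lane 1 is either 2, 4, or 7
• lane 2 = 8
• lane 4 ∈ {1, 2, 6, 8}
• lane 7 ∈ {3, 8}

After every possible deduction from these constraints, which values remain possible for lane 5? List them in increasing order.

4, 5, 6

lane 2 must be 8 (only option left). Strike 8 from lane 4, lane 7.
lane 7's domain is down to {3}, so lane 7 = 3. So lane 3, lane 5 can't be 3.
No further eliminations apply; lane 5 can still be any of 4, 5, 6.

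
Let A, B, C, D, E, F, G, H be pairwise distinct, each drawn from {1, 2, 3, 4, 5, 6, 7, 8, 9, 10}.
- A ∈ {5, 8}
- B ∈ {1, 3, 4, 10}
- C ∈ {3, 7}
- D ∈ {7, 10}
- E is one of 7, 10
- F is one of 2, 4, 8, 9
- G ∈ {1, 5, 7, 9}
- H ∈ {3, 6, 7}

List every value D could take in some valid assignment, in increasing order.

D and E between them cover only {7, 10} — a naked pair. Remove those values from B, C, G, H.
C's domain is down to {3}, so C = 3. Remove 3 from B, H.
H has just one choice, so H = 6.
No further eliminations apply; D can still be any of 7, 10.

7, 10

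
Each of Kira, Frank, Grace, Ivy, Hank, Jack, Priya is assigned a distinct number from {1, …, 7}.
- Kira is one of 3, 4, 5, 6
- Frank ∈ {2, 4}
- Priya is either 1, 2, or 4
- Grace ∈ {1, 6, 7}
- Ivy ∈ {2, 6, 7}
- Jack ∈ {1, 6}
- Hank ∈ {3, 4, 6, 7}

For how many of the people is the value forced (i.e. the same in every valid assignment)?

2

Among the 7 variables, 5 fits only Kira (and all 7 values in {1, 2, 3, 4, 5, 6, 7} must be used), so Kira = 5.
The 6 still-open variables draw from only 6 values {1, 2, 3, 4, 6, 7}, so each is used; only Hank can be 3, hence Hank = 3.
Determined: Kira=5, Hank=3. The other people each still have more than one consistent value. That makes 2.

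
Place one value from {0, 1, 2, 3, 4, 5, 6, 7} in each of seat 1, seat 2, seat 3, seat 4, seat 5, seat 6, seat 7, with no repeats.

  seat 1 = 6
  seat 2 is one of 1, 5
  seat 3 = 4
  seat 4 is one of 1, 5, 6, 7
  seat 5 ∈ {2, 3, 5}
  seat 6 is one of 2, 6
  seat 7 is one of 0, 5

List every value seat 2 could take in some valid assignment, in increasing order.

1, 5

seat 1 has just one choice, so seat 1 = 6. Strike 6 from seat 4, seat 6.
seat 3's domain is down to {4}, so seat 3 = 4.
seat 6 must be 2 (only option left). Remove 2 from seat 5.
No further eliminations apply; seat 2 can still be any of 1, 5.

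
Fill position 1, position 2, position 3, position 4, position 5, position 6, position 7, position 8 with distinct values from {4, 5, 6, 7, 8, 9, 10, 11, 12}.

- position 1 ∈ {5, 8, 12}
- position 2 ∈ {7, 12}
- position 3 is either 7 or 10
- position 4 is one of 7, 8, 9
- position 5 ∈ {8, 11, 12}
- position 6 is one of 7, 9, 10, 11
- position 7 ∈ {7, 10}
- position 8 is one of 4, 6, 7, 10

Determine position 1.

The 2 variables position 3 and position 7 are confined to {7, 10}, which locks those values in; drop them from position 2, position 4, position 6, position 8.
That leaves position 2 = 12. Remove 12 from position 1, position 5.
position 4, position 5, position 6 between them cover only {8, 9, 11} — a naked triple. Remove those values from position 1.
So position 1 = 5.

5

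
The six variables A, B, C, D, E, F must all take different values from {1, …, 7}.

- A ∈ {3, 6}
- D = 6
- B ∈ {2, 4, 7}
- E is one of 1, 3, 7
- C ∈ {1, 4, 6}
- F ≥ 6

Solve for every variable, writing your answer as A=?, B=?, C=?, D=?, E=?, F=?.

D has just one choice, so D = 6. So A, C, F can't be 6.
F has just one choice, so F = 7. Strike 7 from B, E.
A has just one choice, so A = 3. Eliminate 3 elsewhere: E.
That leaves E = 1. Remove 1 from C.
C must be 4 (only option left). Remove 4 from B.
B has just one choice, so B = 2.

A=3, B=2, C=4, D=6, E=1, F=7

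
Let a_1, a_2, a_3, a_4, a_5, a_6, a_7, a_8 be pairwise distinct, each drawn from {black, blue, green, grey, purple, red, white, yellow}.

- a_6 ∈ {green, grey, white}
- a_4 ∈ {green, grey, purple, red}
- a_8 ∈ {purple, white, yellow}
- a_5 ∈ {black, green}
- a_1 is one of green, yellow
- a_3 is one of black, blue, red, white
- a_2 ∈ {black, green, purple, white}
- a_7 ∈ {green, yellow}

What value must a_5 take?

black

The 8 variables together cover exactly {black, blue, green, grey, purple, red, white, yellow} — 8 values for 8 variables — and blue appears only in a_3's list, so a_3 = blue.
The 7 still-open variables draw from only 7 values {black, green, grey, purple, red, white, yellow}, so each is used; only a_4 can be red, hence a_4 = red.
Among the 6 still-open variables, grey fits only a_6 (and all 6 values in {black, green, grey, purple, white, yellow} must be used), so a_6 = grey.
The 2 variables a_1 and a_7 are confined to {green, yellow}, which locks those values in; drop them from a_2, a_5, a_8.
So a_5 = black.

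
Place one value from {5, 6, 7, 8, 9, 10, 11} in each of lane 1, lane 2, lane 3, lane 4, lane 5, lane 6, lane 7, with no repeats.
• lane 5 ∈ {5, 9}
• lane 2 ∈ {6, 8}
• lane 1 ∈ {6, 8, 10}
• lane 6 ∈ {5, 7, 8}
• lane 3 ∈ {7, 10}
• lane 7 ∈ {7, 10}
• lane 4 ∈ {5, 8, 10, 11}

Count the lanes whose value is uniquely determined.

The 7 variables together cover exactly {5, 6, 7, 8, 9, 10, 11} — 7 values for 7 variables — and 9 appears only in lane 5's list, so lane 5 = 9.
Among the 6 still-open variables, 11 fits only lane 4 (and all 6 values in {5, 6, 7, 8, 10, 11} must be used), so lane 4 = 11.
The 5 still-open variables together cover exactly {5, 6, 7, 8, 10} — 5 values for 5 variables — and 5 appears only in lane 6's list, so lane 6 = 5.
lane 3 and lane 7 share exactly the 2 values {7, 10}; by pigeonhole those values go to them, so strike 7, 10 from lane 1.
Determined: lane 4=11, lane 5=9, lane 6=5. The other lanes each still have more than one consistent value. That makes 3.

3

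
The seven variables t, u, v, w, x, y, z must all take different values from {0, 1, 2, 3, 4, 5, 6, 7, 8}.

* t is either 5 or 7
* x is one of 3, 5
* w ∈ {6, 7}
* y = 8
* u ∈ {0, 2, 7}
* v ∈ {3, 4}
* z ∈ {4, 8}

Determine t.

7

y must be 8 (only option left). Remove 8 from z.
z must be 4 (only option left). Eliminate 4 elsewhere: v.
That leaves v = 3. Eliminate 3 elsewhere: x.
x has just one choice, so x = 5. Strike 5 from t.
So t = 7.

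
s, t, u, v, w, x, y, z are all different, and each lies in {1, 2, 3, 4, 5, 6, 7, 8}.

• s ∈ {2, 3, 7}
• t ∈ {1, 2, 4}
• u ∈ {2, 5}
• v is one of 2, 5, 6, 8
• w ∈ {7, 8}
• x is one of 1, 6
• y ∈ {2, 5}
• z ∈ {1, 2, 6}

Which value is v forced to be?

8

Among the 8 variables, 3 fits only s (and all 8 values in {1, 2, 3, 4, 5, 6, 7, 8} must be used), so s = 3.
The 7 still-open variables draw from only 7 values {1, 2, 4, 5, 6, 7, 8}, so each is used; only t can be 4, hence t = 4.
Among the 6 still-open variables, 7 fits only w (and all 6 values in {1, 2, 5, 6, 7, 8} must be used), so w = 7.
Among the 5 still-open variables, 8 fits only v (and all 5 values in {1, 2, 5, 6, 8} must be used), so v = 8.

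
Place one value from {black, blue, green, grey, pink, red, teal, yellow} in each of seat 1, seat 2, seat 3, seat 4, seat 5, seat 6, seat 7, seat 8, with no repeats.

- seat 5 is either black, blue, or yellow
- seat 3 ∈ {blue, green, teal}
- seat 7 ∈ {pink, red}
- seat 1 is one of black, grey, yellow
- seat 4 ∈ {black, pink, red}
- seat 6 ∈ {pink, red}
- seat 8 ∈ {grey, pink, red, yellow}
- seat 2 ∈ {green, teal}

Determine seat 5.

The 2 variables seat 6 and seat 7 are confined to {pink, red}, which locks those values in; drop them from seat 4, seat 8.
seat 4 has just one choice, so seat 4 = black. Remove black from seat 1, seat 5.
The 2 variables seat 1 and seat 8 are confined to {grey, yellow}, which locks those values in; drop them from seat 5.
So seat 5 = blue.

blue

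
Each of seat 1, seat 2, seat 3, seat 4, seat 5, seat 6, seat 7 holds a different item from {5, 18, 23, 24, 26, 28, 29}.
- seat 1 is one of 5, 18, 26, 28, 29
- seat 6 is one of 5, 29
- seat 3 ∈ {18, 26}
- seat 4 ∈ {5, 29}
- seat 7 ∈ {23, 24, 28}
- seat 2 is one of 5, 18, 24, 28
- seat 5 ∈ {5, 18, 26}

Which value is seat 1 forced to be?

28

The 7 variables draw from only 7 values {5, 18, 23, 24, 26, 28, 29}, so each is used; only seat 7 can be 23, hence seat 7 = 23.
Among the 6 still-open variables, 24 fits only seat 2 (and all 6 values in {5, 18, 24, 26, 28, 29} must be used), so seat 2 = 24.
Among the 5 still-open variables, 28 fits only seat 1 (and all 5 values in {5, 18, 26, 28, 29} must be used), so seat 1 = 28.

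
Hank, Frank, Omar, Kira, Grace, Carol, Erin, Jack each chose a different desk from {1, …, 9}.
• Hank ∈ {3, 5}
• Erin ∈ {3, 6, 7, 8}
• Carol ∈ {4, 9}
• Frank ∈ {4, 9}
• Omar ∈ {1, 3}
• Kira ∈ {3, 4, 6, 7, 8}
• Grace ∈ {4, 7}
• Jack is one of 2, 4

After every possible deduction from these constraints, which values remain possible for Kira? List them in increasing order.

Frank and Carol share exactly the 2 values {4, 9}; by pigeonhole those values go to them, so strike 4, 9 from Kira, Grace, Jack.
That leaves Grace = 7. Eliminate 7 elsewhere: Kira, Erin.
Jack's domain is down to {2}, so Jack = 2.
No further eliminations apply; Kira can still be any of 3, 6, 8.

3, 6, 8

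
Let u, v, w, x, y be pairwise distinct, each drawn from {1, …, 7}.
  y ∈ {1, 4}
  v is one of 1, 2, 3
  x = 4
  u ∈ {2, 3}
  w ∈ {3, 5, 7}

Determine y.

x has just one choice, so x = 4. Eliminate 4 elsewhere: y.
So y = 1.

1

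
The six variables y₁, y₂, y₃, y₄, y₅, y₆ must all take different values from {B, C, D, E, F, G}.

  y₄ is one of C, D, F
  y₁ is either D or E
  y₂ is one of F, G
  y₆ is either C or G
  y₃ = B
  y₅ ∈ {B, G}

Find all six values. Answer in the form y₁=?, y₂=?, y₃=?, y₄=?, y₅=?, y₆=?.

y₁=E, y₂=F, y₃=B, y₄=D, y₅=G, y₆=C

y₃'s domain is down to {B}, so y₃ = B. Remove B from y₅.
That leaves y₅ = G. So y₂, y₆ can't be G.
y₆ has just one choice, so y₆ = C. So y₄ can't be C.
y₂ has just one choice, so y₂ = F. Eliminate F elsewhere: y₄.
That leaves y₄ = D. So y₁ can't be D.
y₁ has just one choice, so y₁ = E.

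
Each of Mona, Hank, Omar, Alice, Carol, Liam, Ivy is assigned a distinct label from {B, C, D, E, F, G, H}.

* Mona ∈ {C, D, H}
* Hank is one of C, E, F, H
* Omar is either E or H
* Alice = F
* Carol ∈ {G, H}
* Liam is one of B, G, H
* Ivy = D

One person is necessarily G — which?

Alice's domain is down to {F}, so Alice = F. So Hank can't be F.
Ivy has just one choice, so Ivy = D. Strike D from Mona.
Among the 5 still-open variables, B fits only Liam (and all 5 values in {B, C, E, G, H} must be used), so Liam = B.
Among the 4 still-open variables, G fits only Carol (and all 4 values in {C, E, G, H} must be used), so Carol = G.

Carol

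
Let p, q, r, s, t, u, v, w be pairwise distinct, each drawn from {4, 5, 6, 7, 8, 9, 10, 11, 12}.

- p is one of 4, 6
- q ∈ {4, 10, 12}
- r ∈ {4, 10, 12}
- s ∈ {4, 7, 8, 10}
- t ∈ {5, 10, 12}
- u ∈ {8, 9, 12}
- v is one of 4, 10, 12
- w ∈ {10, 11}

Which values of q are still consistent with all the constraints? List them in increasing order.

4, 10, 12

The 3 variables q, r, v are confined to {4, 10, 12}, which locks those values in; drop them from p, s, t, u, w.
p must be 6 (only option left).
t has just one choice, so t = 5.
w must be 11 (only option left).
No further eliminations apply; q can still be any of 4, 10, 12.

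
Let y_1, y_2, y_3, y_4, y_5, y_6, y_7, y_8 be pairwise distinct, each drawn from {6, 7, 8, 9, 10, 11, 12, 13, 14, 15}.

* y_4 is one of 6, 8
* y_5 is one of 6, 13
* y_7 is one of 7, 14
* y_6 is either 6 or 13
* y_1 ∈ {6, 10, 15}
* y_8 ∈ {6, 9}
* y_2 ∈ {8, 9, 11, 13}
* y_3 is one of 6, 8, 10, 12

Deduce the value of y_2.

11

y_5 and y_6 share exactly the 2 values {6, 13}; by pigeonhole those values go to them, so strike 6, 13 from y_1, y_2, y_3, y_4, y_8.
That leaves y_4 = 8. So y_2, y_3 can't be 8.
That leaves y_8 = 9. So y_2 can't be 9.
So y_2 = 11.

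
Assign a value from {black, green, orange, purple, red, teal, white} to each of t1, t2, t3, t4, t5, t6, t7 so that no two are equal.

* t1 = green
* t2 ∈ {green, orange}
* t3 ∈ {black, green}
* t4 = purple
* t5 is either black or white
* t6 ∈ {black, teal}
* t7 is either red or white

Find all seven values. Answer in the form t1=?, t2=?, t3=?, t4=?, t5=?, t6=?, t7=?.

t1=green, t2=orange, t3=black, t4=purple, t5=white, t6=teal, t7=red

t1's domain is down to {green}, so t1 = green. So t2, t3 can't be green.
That leaves t2 = orange.
That leaves t3 = black. Remove black from t5, t6.
That leaves t4 = purple.
That leaves t5 = white. Eliminate white elsewhere: t7.
t6's domain is down to {teal}, so t6 = teal.
t7 must be red (only option left).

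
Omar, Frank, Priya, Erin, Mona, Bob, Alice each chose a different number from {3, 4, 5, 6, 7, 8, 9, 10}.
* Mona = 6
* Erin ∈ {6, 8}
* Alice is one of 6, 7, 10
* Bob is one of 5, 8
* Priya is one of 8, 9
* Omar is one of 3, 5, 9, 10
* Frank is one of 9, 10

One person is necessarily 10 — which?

Frank

Mona has just one choice, so Mona = 6. Eliminate 6 elsewhere: Erin, Alice.
That leaves Erin = 8. Strike 8 from Priya, Bob.
Bob has just one choice, so Bob = 5. Remove 5 from Omar.
Priya's domain is down to {9}, so Priya = 9. So Omar, Frank can't be 9.
So 10 goes to Frank.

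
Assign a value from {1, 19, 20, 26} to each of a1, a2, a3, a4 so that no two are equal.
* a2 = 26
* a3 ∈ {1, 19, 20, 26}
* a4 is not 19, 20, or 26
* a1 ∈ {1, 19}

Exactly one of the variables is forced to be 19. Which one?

a1

a2 has just one choice, so a2 = 26. Strike 26 from a3.
That leaves a4 = 1. Strike 1 from a1, a3.
So 19 goes to a1.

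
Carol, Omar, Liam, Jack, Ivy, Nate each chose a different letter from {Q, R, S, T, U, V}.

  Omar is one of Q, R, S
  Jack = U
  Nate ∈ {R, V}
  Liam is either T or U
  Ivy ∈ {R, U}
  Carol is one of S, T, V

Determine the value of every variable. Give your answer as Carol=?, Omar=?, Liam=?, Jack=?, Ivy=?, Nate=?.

Carol=S, Omar=Q, Liam=T, Jack=U, Ivy=R, Nate=V

Jack must be U (only option left). So Liam, Ivy can't be U.
That leaves Ivy = R. Strike R from Omar, Nate.
Nate must be V (only option left). Eliminate V elsewhere: Carol.
Liam's domain is down to {T}, so Liam = T. Remove T from Carol.
Carol must be S (only option left). So Omar can't be S.
Omar's domain is down to {Q}, so Omar = Q.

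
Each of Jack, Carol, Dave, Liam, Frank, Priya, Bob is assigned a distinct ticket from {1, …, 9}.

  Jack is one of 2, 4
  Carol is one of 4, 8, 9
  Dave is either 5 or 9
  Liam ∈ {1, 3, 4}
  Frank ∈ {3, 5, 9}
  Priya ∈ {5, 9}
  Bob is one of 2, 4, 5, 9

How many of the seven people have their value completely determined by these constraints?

The 7 variables draw from only 7 values {1, 2, 3, 4, 5, 8, 9}, so each is used; only Liam can be 1, hence Liam = 1.
The 6 still-open variables draw from only 6 values {2, 3, 4, 5, 8, 9}, so each is used; only Frank can be 3, hence Frank = 3.
Among the 5 still-open variables, 8 fits only Carol (and all 5 values in {2, 4, 5, 8, 9} must be used), so Carol = 8.
Dave and Priya between them cover only {5, 9} — a naked pair. Remove those values from Bob.
Determined: Carol=8, Liam=1, Frank=3. The other people each still have more than one consistent value. That makes 3.

3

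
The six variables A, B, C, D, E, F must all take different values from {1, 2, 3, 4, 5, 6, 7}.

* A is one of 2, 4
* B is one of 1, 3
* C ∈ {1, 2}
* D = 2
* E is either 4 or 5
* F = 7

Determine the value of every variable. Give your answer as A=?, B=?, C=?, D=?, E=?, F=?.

D must be 2 (only option left). Eliminate 2 elsewhere: A, C.
F must be 7 (only option left).
A must be 4 (only option left). Remove 4 from E.
C has just one choice, so C = 1. Eliminate 1 elsewhere: B.
E's domain is down to {5}, so E = 5.
That leaves B = 3.

A=4, B=3, C=1, D=2, E=5, F=7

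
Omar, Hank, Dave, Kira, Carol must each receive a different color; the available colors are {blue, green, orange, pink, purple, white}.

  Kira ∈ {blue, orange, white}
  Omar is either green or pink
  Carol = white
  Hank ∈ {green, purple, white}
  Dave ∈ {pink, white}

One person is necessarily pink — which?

Dave

Carol must be white (only option left). Eliminate white elsewhere: Hank, Dave, Kira.
So pink goes to Dave.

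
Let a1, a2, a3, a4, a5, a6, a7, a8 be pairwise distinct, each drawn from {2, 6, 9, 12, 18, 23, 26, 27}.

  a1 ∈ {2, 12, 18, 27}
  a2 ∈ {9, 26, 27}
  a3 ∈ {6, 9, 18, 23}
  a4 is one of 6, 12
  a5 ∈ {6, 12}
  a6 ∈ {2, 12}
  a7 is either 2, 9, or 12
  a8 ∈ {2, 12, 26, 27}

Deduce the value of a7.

Among the 8 variables, 23 fits only a3 (and all 8 values in {2, 6, 9, 12, 18, 23, 26, 27} must be used), so a3 = 23.
Among the 7 still-open variables, 18 fits only a1 (and all 7 values in {2, 6, 9, 12, 18, 26, 27} must be used), so a1 = 18.
a4 and a5 share exactly the 2 values {6, 12}; by pigeonhole those values go to them, so strike 6, 12 from a6, a7, a8.
a6 must be 2 (only option left). So a7, a8 can't be 2.
So a7 = 9.

9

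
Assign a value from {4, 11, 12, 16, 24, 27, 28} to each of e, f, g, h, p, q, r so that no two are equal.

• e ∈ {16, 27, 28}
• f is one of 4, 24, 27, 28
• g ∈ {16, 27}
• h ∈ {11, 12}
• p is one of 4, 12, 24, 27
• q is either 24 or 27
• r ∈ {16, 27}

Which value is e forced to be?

Among the 7 variables, 11 fits only h (and all 7 values in {4, 11, 12, 16, 24, 27, 28} must be used), so h = 11.
Among the 6 still-open variables, 12 fits only p (and all 6 values in {4, 12, 16, 24, 27, 28} must be used), so p = 12.
Among the 5 still-open variables, 4 fits only f (and all 5 values in {4, 16, 24, 27, 28} must be used), so f = 4.
The 4 still-open variables draw from only 4 values {16, 24, 27, 28}, so each is used; only q can be 24, hence q = 24.
Among the 3 still-open variables, 28 fits only e (and all 3 values in {16, 27, 28} must be used), so e = 28.

28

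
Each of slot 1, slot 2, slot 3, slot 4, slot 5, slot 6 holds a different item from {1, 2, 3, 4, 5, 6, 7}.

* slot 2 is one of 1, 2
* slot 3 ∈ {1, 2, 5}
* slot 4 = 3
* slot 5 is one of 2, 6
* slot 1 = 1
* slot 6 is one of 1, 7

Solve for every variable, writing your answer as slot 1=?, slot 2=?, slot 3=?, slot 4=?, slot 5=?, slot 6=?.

slot 1=1, slot 2=2, slot 3=5, slot 4=3, slot 5=6, slot 6=7

slot 1 has just one choice, so slot 1 = 1. Remove 1 from slot 2, slot 3, slot 6.
slot 2 must be 2 (only option left). Remove 2 from slot 3, slot 5.
That leaves slot 3 = 5.
That leaves slot 4 = 3.
slot 5's domain is down to {6}, so slot 5 = 6.
slot 6's domain is down to {7}, so slot 6 = 7.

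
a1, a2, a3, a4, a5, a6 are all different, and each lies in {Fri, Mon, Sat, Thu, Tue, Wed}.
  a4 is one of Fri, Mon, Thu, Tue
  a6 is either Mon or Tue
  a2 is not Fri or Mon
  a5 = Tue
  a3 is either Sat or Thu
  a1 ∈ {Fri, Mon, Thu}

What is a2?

a5 must be Tue (only option left). Eliminate Tue elsewhere: a2, a4, a6.
a6 must be Mon (only option left). Eliminate Mon elsewhere: a1, a4.
Among the 4 still-open variables, Wed fits only a2 (and all 4 values in {Fri, Sat, Thu, Wed} must be used), so a2 = Wed.

Wed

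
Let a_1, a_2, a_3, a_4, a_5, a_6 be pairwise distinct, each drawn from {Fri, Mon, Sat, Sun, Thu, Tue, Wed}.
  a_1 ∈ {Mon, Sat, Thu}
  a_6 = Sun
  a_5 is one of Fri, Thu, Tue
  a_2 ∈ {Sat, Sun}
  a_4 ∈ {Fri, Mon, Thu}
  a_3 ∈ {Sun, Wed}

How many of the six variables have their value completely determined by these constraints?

3

a_6 must be Sun (only option left). Eliminate Sun elsewhere: a_2, a_3.
That leaves a_2 = Sat. Eliminate Sat elsewhere: a_1.
a_3 has just one choice, so a_3 = Wed.
Determined: a_2=Sat, a_3=Wed, a_6=Sun. The other variables each still have more than one consistent value. That makes 3.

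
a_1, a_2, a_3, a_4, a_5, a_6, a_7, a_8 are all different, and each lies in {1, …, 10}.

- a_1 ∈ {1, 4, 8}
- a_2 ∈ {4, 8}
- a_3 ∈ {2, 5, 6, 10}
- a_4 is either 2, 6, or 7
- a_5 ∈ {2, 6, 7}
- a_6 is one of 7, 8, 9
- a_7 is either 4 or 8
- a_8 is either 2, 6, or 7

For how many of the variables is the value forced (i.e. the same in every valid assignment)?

2

a_2 and a_7 between them cover only {4, 8} — a naked pair. Remove those values from a_1, a_6.
a_1 has just one choice, so a_1 = 1.
a_4, a_5, a_8 share exactly the 3 values {2, 6, 7}; by pigeonhole those values go to them, so strike 2, 6, 7 from a_3, a_6.
a_6 must be 9 (only option left).
Determined: a_1=1, a_6=9. The other variables each still have more than one consistent value. That makes 2.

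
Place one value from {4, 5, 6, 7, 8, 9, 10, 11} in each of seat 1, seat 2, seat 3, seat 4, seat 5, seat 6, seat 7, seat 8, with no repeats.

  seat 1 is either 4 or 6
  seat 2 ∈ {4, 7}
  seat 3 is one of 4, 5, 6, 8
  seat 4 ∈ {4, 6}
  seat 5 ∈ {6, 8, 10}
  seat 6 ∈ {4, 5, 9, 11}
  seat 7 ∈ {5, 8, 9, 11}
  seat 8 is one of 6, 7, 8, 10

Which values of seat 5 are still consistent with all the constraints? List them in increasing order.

seat 1 and seat 4 between them cover only {4, 6} — a naked pair. Remove those values from seat 2, seat 3, seat 5, seat 6, seat 8.
seat 2's domain is down to {7}, so seat 2 = 7. Strike 7 from seat 8.
seat 5 and seat 8 share exactly the 2 values {8, 10}; by pigeonhole those values go to them, so strike 8, 10 from seat 3, seat 7.
seat 3's domain is down to {5}, so seat 3 = 5. Remove 5 from seat 6, seat 7.
No further eliminations apply; seat 5 can still be any of 8, 10.

8, 10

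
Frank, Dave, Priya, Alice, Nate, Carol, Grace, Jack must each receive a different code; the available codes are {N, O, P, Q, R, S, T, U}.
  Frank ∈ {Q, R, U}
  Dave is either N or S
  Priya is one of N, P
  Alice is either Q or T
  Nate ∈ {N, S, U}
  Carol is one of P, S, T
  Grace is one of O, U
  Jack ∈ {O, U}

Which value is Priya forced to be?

The 8 variables draw from only 8 values {N, O, P, Q, R, S, T, U}, so each is used; only Frank can be R, hence Frank = R.
Among the 7 still-open variables, Q fits only Alice (and all 7 values in {N, O, P, Q, S, T, U} must be used), so Alice = Q.
Among the 6 still-open variables, T fits only Carol (and all 6 values in {N, O, P, S, T, U} must be used), so Carol = T.
Among the 5 still-open variables, P fits only Priya (and all 5 values in {N, O, P, S, U} must be used), so Priya = P.

P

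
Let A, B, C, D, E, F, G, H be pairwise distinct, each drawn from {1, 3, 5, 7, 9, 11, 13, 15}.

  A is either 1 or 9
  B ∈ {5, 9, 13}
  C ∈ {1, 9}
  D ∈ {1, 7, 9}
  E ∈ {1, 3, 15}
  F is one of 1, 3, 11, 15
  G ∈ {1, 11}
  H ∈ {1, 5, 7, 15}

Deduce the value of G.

11

The 8 variables draw from only 8 values {1, 3, 5, 7, 9, 11, 13, 15}, so each is used; only B can be 13, hence B = 13.
The 7 still-open variables draw from only 7 values {1, 3, 5, 7, 9, 11, 15}, so each is used; only H can be 5, hence H = 5.
Among the 6 still-open variables, 7 fits only D (and all 6 values in {1, 3, 7, 9, 11, 15} must be used), so D = 7.
A and C share exactly the 2 values {1, 9}; by pigeonhole those values go to them, so strike 1, 9 from E, F, G.
So G = 11.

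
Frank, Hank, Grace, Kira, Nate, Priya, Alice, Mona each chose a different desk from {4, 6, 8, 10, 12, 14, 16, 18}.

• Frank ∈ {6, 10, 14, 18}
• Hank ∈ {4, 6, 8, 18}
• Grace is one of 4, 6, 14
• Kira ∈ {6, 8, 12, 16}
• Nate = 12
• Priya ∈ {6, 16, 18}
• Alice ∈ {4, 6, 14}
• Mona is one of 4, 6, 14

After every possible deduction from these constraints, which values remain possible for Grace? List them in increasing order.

Nate has just one choice, so Nate = 12. Eliminate 12 elsewhere: Kira.
The 7 still-open variables draw from only 7 values {4, 6, 8, 10, 14, 16, 18}, so each is used; only Frank can be 10, hence Frank = 10.
Grace, Alice, Mona between them cover only {4, 6, 14} — a naked triple. Remove those values from Hank, Kira, Priya.
No further eliminations apply; Grace can still be any of 4, 6, 14.

4, 6, 14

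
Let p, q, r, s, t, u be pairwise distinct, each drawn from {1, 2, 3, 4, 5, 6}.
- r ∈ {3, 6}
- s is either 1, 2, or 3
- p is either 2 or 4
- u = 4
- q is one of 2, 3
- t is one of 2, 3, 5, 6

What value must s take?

u's domain is down to {4}, so u = 4. So p can't be 4.
p has just one choice, so p = 2. Strike 2 from q, s, t.
q must be 3 (only option left). So r, s, t can't be 3.
So s = 1.

1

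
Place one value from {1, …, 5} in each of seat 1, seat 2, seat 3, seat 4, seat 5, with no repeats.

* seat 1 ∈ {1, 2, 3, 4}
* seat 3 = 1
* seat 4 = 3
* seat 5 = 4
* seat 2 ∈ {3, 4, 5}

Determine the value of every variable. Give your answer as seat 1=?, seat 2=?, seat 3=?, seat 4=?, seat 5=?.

seat 1=2, seat 2=5, seat 3=1, seat 4=3, seat 5=4

seat 3 must be 1 (only option left). Eliminate 1 elsewhere: seat 1.
That leaves seat 4 = 3. Strike 3 from seat 1, seat 2.
seat 5 must be 4 (only option left). Remove 4 from seat 1, seat 2.
That leaves seat 1 = 2.
That leaves seat 2 = 5.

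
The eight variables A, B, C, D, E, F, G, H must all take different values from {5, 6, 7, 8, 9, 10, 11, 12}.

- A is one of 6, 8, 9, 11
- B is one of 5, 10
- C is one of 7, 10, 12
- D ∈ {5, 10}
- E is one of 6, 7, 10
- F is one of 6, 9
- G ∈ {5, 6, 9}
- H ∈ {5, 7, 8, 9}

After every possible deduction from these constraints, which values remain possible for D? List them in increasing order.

5, 10

The 8 variables draw from only 8 values {5, 6, 7, 8, 9, 10, 11, 12}, so each is used; only A can be 11, hence A = 11.
The 7 still-open variables together cover exactly {5, 6, 7, 8, 9, 10, 12} — 7 values for 7 variables — and 8 appears only in H's list, so H = 8.
The 6 still-open variables together cover exactly {5, 6, 7, 9, 10, 12} — 6 values for 6 variables — and 12 appears only in C's list, so C = 12.
Among the 5 still-open variables, 7 fits only E (and all 5 values in {5, 6, 7, 9, 10} must be used), so E = 7.
B and D share exactly the 2 values {5, 10}; by pigeonhole those values go to them, so strike 5, 10 from G.
No further eliminations apply; D can still be any of 5, 10.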